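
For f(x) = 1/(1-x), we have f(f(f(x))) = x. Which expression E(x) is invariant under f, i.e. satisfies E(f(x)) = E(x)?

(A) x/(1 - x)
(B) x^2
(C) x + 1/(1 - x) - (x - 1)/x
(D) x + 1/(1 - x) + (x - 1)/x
D

Replace x by f(x) = 1/(1 - x) in each option and simplify. As a quick numerical cross-check, also compare E(3) with E(f(3)) = E(-1/2).

(A) x/(1 - x)  ->  (1/(1 - x))/(1 - (1/(1 - x))) = -1/x; check: E(3) = -3/2 but E(-1/2) = -1/3.   [not invariant]
(B) x^2  ->  (1/(1 - x))^2 = (x - 1)^(-2); check: E(3) = 9 but E(-1/2) = 1/4.   [not invariant]
(C) x + 1/(1 - x) - (x - 1)/x  ->  (1/(1 - x)) + 1/(1 - (1/(1 - x))) - ((1/(1 - x)) - 1)/(1/(1 - x)) = (x^2(1 - x) - x + (x - 1)^2)/(x(x - 1)); check: E(3) = 11/6 but E(-1/2) = -17/6.   [not invariant]
(D) x + 1/(1 - x) + (x - 1)/x  ->  (1/(1 - x)) + 1/(1 - (1/(1 - x))) + ((1/(1 - x)) - 1)/(1/(1 - x)), which simplifies back to x + 1/(1 - x) + (x - 1)/x; check: E(3) = 19/6, E(-1/2) = 19/6.   [invariant]

Only (D) is unchanged. Indeed f(f(x)) = 1/(1 - 1/(1-x)) = (1-x)/(-x) = (x-1)/x, so E(x) = x + f(x) + f(f(x)) is the sum over the whole 3-cycle; applying f just permutes the three terms cyclically (x -> f(x) -> f(f(x)) -> x), leaving the sum unchanged.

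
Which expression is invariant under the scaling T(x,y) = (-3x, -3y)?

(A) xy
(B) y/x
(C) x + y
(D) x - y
B

Under the uniform scaling T(x,y) = (-3x, -3y):
Substitute the transformed coordinates into each option and compare with the original:
(A) xy  ->  (-3x)(-3y) = 9xy   [differs from xy: not invariant]
(B) y/x  ->  (-3y)/(-3x) = y/x   [equals y/x: invariant]
(C) x + y  ->  (-3x) + (-3y) = -3x - 3y   [differs from x + y: not invariant]
(D) x - y  ->  (-3x) - (-3y) = -3x + 3y   [differs from x - y: not invariant]

Only option (B), y/x, is unchanged by the transformation.
The common factor -3 cancels in a ratio of coordinates, while sums, products and sums of squares pick up factors of -3 or 9.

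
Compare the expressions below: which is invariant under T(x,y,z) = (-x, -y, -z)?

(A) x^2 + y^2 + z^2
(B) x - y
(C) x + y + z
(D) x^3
A

Apply T(x,y,z) = (-x, -y, -z) to each option, i.e. replace (x, y, z) by the transformed coordinates.
Substitute the transformed coordinates into each option and compare with the original:
(A) x^2 + y^2 + z^2  ->  (-x)^2 + (-y)^2 + (-z)^2 = x^2 + y^2 + z^2   [equals x^2 + y^2 + z^2: invariant]
(B) x - y  ->  (-x) - (-y) = -x + y   [differs from x - y: not invariant]
(C) x + y + z  ->  (-x) + (-y) + (-z) = -x - y - z   [differs from x + y + z: not invariant]
(D) x^3  ->  (-x)^3 = -x^3   [differs from x^3: not invariant]

Only option (A), x^2 + y^2 + z^2, is unchanged by the transformation.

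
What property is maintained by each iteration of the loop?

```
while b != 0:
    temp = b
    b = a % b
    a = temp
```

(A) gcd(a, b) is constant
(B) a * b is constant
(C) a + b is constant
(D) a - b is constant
A

A loop invariant must hold before the first iteration and be re-established by every execution of the body.

(A) gcd(a, b) is constant: One iteration replaces (a, b) by (b, a mod b). Since a mod b = a - q*b for an integer q, any common divisor of a and b divides b and a mod b, and conversely; hence gcd(b, a mod b) = gcd(a, b). For instance (23, 4) -> (4, 3) keeps gcd = 1. At exit b = 0 and a = gcd of the original inputs.

The other options fail:
(B) a * b is constant: e.g. (a, b) = (23, 4) -> (4, 3): the product goes from 92 to 12.
(C) a + b is constant: e.g. (a, b) = (23, 4) -> (4, 3): the sum goes from 27 to 7.
(D) a - b is constant: e.g. (a, b) = (23, 4) -> (4, 3): the difference goes from 19 to 1.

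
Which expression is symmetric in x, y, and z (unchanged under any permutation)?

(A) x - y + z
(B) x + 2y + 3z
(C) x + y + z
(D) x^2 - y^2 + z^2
C

A symmetric expression is unchanged when the variables are permuted; here the transformation to test is the swap (x, y) -> (y, x).
A symmetric expression must survive every permutation; the single swap x <-> y already eliminates the distractors, and the keyed expression is also unchanged by x <-> z and y <-> z (each variable enters it in exactly the same way).
Substitute the transformed coordinates into each option and compare with the original:
(A) x - y + z  ->  (y) - (x) + z = -x + y + z   [differs from x - y + z: not invariant]
(B) x + 2y + 3z  ->  (y) + 2(x) + 3z = 2x + y + 3z   [differs from x + 2y + 3z: not invariant]
(C) x + y + z  ->  (y) + (x) + z = x + y + z   [equals x + y + z: invariant]
(D) x^2 - y^2 + z^2  ->  (y)^2 - (x)^2 + z^2 = -x^2 + y^2 + z^2   [differs from x^2 - y^2 + z^2: not invariant]

Only option (C), x + y + z, is unchanged by the transformation.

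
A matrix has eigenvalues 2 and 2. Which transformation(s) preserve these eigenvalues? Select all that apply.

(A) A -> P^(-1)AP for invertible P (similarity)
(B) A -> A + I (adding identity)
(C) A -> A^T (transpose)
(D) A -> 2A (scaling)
A and C

Eigenvalues are preserved by:
1. Similarity transformations: A -> P^(-1)AP (same characteristic polynomial)
2. Transpose: A^T has the same eigenvalues as A

Eigenvalues are NOT preserved by:
- Adding identity: eigenvalues become 2+1, 2+1
- Scaling: eigenvalues become 4, 4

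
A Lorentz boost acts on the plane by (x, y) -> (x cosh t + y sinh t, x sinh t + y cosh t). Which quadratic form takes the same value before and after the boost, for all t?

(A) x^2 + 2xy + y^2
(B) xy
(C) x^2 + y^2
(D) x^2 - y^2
D

Write x' = x cosh t + y sinh t, y' = x sinh t + y cosh t and substitute into each option:
(A) x^2 + 2xy + y^2: (x' + y')^2 with x' + y' = (x + y)(cosh t + sinh t) = (x + y)e^t, so it becomes (x + y)^2 e^(2t)   [not invariant for t != 0]
(B) xy: (x cosh t + y sinh t)(x sinh t + y cosh t) = xy(cosh^2 t + sinh^2 t) + (x^2 + y^2) sinh t cosh t = xy cosh 2t + (x^2 + y^2)(sinh 2t)/2   [not invariant for t != 0]
(C) x^2 + y^2: (x cosh t + y sinh t)^2 + (x sinh t + y cosh t)^2 = (x^2 + y^2)(cosh^2 t + sinh^2 t) + 4xy sinh t cosh t = (x^2 + y^2) cosh 2t + 2xy sinh 2t   [not invariant for t != 0]
(D) x^2 - y^2: (x cosh t + y sinh t)^2 - (x sinh t + y cosh t)^2 = x^2(cosh^2 t - sinh^2 t) + 2xy(cosh t sinh t - sinh t cosh t) + y^2(sinh^2 t - cosh^2 t) = x^2 - y^2   [invariant, using cosh^2 t - sinh^2 t = 1]

Only (D) x^2 - y^2 is unchanged; it is the Minkowski form preserved by Lorentz boosts, just as x^2 + y^2 is preserved by ordinary rotations.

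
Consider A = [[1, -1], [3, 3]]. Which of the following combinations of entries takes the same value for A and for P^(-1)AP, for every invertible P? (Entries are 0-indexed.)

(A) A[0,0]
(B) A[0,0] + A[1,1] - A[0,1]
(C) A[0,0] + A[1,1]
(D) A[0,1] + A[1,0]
C

A[0,0] + A[1,1] is the trace of A. By the cyclic property of the trace, tr(P^(-1)AP) = tr(APP^(-1)) = tr(A), so it is the same for every matrix similar to A.

The other combinations are not similarity invariants. For example, take P = [[1, 2], [0, 1]] (det P = 1), so P^(-1) = [[1, -2], [0, 1]] and
B = P^(-1)AP = [[-5, -17], [3, 9]].
Evaluating each option on A and on B:
(A) A[0,0]: 1 for A, -5 for B -> changes
(B) A[0,0] + A[1,1] - A[0,1]: 5 for A, 21 for B -> changes
(C) A[0,0] + A[1,1]: 4 for A, 4 for B -> unchanged
(D) A[0,1] + A[1,0]: 2 for A, -14 for B -> changes

Only (C) A[0,0] + A[1,1] = 4 survives (and it does so for every P, not just this one), so it is the invariant.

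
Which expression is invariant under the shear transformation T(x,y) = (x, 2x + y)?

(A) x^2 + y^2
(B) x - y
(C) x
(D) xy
C

Under the shear T(x,y) = (x, 2x + y):
Substitute the transformed coordinates into each option and compare with the original:
(A) x^2 + y^2  ->  (x)^2 + (2x + y)^2 = 5x^2 + 4xy + y^2   [differs from x^2 + y^2: not invariant]
(B) x - y  ->  (x) - (2x + y) = -x - y   [differs from x - y: not invariant]
(C) x  ->  (x) = x   [equals x: invariant]
(D) xy  ->  (x)(2x + y) = 2x^2 + xy   [differs from xy: not invariant]

Only option (C), x, is unchanged by the transformation.
A vertical shear moves points parallel to the y-axis, so the x-coordinate (and any function of x alone) is unchanged.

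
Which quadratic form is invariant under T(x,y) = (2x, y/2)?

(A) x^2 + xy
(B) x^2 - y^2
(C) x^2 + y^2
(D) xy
D

T multiplies x by 2 and divides y by 2.
Substitute the transformed coordinates into each option and compare with the original:
(A) x^2 + xy  ->  (2x)^2 + (2x)(y/2) = 4x^2 + xy   [differs from x^2 + xy: not invariant]
(B) x^2 - y^2  ->  (2x)^2 - (y/2)^2 = 4x^2 - y^2/4   [differs from x^2 - y^2: not invariant]
(C) x^2 + y^2  ->  (2x)^2 + (y/2)^2 = 4x^2 + y^2/4   [differs from x^2 + y^2: not invariant]
(D) xy  ->  (2x)(y/2) = xy   [equals xy: invariant]

Only option (D), xy, is unchanged by the transformation.
The factors 2 and 1/2 cancel only in the pure product xy.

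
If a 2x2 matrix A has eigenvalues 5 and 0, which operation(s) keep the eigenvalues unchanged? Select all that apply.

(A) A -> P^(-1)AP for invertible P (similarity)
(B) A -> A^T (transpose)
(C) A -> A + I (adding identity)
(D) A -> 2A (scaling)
A and B

Eigenvalues are preserved by:
1. Similarity transformations: A -> P^(-1)AP (same characteristic polynomial)
2. Transpose: A^T has the same eigenvalues as A

Eigenvalues are NOT preserved by:
- Adding identity: eigenvalues become 5+1, 0+1
- Scaling: eigenvalues become 10, 0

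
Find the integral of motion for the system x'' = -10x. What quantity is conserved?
E = (x')^2 + 10x^2

Multiply the equation by x':
x' * x'' = -10x * x'
The left side is d/dt[(x')^2/2] and the right side is d/dt[-10x^2/2], so
d/dt[(x')^2/2 + 10x^2/2] = 0, i.e. (x')^2/2 + 10x^2/2 = constant.
Multiplying by 2, the integral of motion is E = (x')^2 + 10x^2.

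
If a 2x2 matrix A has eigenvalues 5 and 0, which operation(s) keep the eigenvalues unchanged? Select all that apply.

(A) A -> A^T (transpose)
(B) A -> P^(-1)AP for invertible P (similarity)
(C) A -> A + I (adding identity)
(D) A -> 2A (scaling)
A and B

Eigenvalues are preserved by:
1. Similarity transformations: A -> P^(-1)AP (same characteristic polynomial)
2. Transpose: A^T has the same eigenvalues as A

Eigenvalues are NOT preserved by:
- Adding identity: eigenvalues become 5+1, 0+1
- Scaling: eigenvalues become 10, 0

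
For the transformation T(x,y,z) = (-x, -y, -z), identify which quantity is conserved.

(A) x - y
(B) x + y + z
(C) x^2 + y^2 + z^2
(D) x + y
C

Apply T(x,y,z) = (-x, -y, -z) to each option, i.e. replace (x, y, z) by the transformed coordinates.
Substitute the transformed coordinates into each option and compare with the original:
(A) x - y  ->  (-x) - (-y) = -x + y   [differs from x - y: not invariant]
(B) x + y + z  ->  (-x) + (-y) + (-z) = -x - y - z   [differs from x + y + z: not invariant]
(C) x^2 + y^2 + z^2  ->  (-x)^2 + (-y)^2 + (-z)^2 = x^2 + y^2 + z^2   [equals x^2 + y^2 + z^2: invariant]
(D) x + y  ->  (-x) + (-y) = -x - y   [differs from x + y: not invariant]

Only option (C), x^2 + y^2 + z^2, is unchanged by the transformation.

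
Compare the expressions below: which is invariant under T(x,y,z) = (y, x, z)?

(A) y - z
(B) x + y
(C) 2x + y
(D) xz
B

Apply T(x,y,z) = (y, x, z) to each option, i.e. replace (x, y, z) by the transformed coordinates.
Substitute the transformed coordinates into each option and compare with the original:
(A) y - z  ->  (x) - (z) = x - z   [differs from y - z: not invariant]
(B) x + y  ->  (y) + (x) = x + y   [equals x + y: invariant]
(C) 2x + y  ->  2(y) + (x) = x + 2y   [differs from 2x + y: not invariant]
(D) xz  ->  (y)(z) = yz   [differs from xz: not invariant]

Only option (B), x + y, is unchanged by the transformation.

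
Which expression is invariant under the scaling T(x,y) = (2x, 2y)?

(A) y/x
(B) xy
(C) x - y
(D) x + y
A

Under the uniform scaling T(x,y) = (2x, 2y):
Substitute the transformed coordinates into each option and compare with the original:
(A) y/x  ->  (2y)/(2x) = y/x   [equals y/x: invariant]
(B) xy  ->  (2x)(2y) = 4xy   [differs from xy: not invariant]
(C) x - y  ->  (2x) - (2y) = 2x - 2y   [differs from x - y: not invariant]
(D) x + y  ->  (2x) + (2y) = 2x + 2y   [differs from x + y: not invariant]

Only option (A), y/x, is unchanged by the transformation.
The common factor 2 cancels in a ratio of coordinates, while sums, products and sums of squares pick up factors of 2 or 4.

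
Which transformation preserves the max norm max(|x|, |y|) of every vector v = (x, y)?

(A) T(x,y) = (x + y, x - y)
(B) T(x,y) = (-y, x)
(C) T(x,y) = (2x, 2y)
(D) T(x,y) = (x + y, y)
B

A transformation preserves a norm if ||T(v)|| = ||v|| for every v; a single vector where the norm changes rules an option out.

(A) T(x,y) = (x + y, x - y): v = (1, 1) has norm max(|1|, |1|) = 1, but T(v) = (2, 0) has norm 2 -- not preserved.
(B) T(x,y) = (-y, x): preserves the norm -- it only permutes the coordinates and/or flips signs, which leaves max(|x|, |y|) unchanged.
(C) T(x,y) = (2x, 2y): v = (1, 0) has norm max(|1|, |0|) = 1, but T(v) = (2, 0) has norm 2 -- not preserved.
(D) T(x,y) = (x + y, y): v = (1, 1) has norm max(|1|, |1|) = 1, but T(v) = (2, 1) has norm 2 -- not preserved.

Therefore the answer is (B).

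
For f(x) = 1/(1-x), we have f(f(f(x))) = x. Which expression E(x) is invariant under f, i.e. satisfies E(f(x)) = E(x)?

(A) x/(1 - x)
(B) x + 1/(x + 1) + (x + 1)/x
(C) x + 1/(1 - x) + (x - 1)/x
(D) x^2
C

Replace x by f(x) = 1/(1 - x) in each option and simplify. As a quick numerical cross-check, also compare E(3) with E(f(3)) = E(-1/2).

(A) x/(1 - x)  ->  (1/(1 - x))/(1 - (1/(1 - x))) = -1/x; check: E(3) = -3/2 but E(-1/2) = -1/3.   [not invariant]
(B) x + 1/(x + 1) + (x + 1)/x  ->  (1/(1 - x)) + 1/((1/(1 - x)) + 1) + ((1/(1 - x)) + 1)/(1/(1 - x)) = (-x^3 + 6x^2 - 11x + 7)/(x^2 - 3x + 2); check: E(3) = 55/12 but E(-1/2) = 1/2.   [not invariant]
(C) x + 1/(1 - x) + (x - 1)/x  ->  (1/(1 - x)) + 1/(1 - (1/(1 - x))) + ((1/(1 - x)) - 1)/(1/(1 - x)), which simplifies back to x + 1/(1 - x) + (x - 1)/x; check: E(3) = 19/6, E(-1/2) = 19/6.   [invariant]
(D) x^2  ->  (1/(1 - x))^2 = (x - 1)^(-2); check: E(3) = 9 but E(-1/2) = 1/4.   [not invariant]

Only (C) is unchanged. Indeed f(f(x)) = 1/(1 - 1/(1-x)) = (1-x)/(-x) = (x-1)/x, so E(x) = x + f(x) + f(f(x)) is the sum over the whole 3-cycle; applying f just permutes the three terms cyclically (x -> f(x) -> f(f(x)) -> x), leaving the sum unchanged.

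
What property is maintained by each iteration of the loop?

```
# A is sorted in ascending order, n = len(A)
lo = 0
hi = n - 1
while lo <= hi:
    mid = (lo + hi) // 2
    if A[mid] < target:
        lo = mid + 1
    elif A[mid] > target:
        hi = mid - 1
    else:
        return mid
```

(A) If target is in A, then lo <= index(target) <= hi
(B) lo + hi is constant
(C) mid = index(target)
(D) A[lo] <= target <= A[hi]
A

A loop invariant must hold before the first iteration and be re-established by every execution of the body.

(A) If target is in A, then lo <= index(target) <= hi: Before the loop [lo, hi] = [0, n-1] covers every index. When A[mid] < target, sortedness puts target strictly to the right of mid, so setting lo = mid + 1 keeps index(target) in [lo, hi]; symmetrically for hi = mid - 1. Hence 'if target is in A then lo <= index(target) <= hi' holds after every iteration, and when lo > hi it proves target is absent.

The other options fail:
(B) lo + hi is constant: each iteration moves exactly one of lo, hi, so lo + hi changes (e.g. 0 + (n-1) becomes (mid+1) + (n-1)).
(C) mid = index(target): mid is just the current probe; it equals index(target) only on the iteration that returns.
(D) A[lo] <= target <= A[hi]: fails when target is not in A (e.g. target < A[0] already violates it before the loop), so it is not maintained in general.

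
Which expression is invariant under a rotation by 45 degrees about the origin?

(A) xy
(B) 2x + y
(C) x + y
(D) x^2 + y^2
D

A rotation by 45 degrees sends (x, y) to (sqrt(2)x/2 - sqrt(2)y/2, sqrt(2)x/2 + sqrt(2)y/2).
Substitute the transformed coordinates into each option and compare with the original:
(A) xy  ->  (sqrt(2)x/2 - sqrt(2)y/2)(sqrt(2)x/2 + sqrt(2)y/2) = x^2/2 - y^2/2   [differs from xy: not invariant]
(B) 2x + y  ->  2(sqrt(2)x/2 - sqrt(2)y/2) + (sqrt(2)x/2 + sqrt(2)y/2) = 3sqrt(2)x/2 - sqrt(2)y/2   [differs from 2x + y: not invariant]
(C) x + y  ->  (sqrt(2)x/2 - sqrt(2)y/2) + (sqrt(2)x/2 + sqrt(2)y/2) = sqrt(2)x   [differs from x + y: not invariant]
(D) x^2 + y^2  ->  (sqrt(2)x/2 - sqrt(2)y/2)^2 + (sqrt(2)x/2 + sqrt(2)y/2)^2 = x^2 + y^2   [equals x^2 + y^2: invariant]

Only option (D), x^2 + y^2, is unchanged by the transformation.
Geometrically, x^2 + y^2 is the squared distance from the origin, which every rotation about the origin preserves.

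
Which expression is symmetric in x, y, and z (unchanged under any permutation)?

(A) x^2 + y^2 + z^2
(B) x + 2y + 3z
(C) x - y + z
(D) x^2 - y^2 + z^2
A

A symmetric expression is unchanged when the variables are permuted; here the transformation to test is the swap (x, y) -> (y, x).
A symmetric expression must survive every permutation; the single swap x <-> y already eliminates the distractors, and the keyed expression is also unchanged by x <-> z and y <-> z (each variable enters it in exactly the same way).
Substitute the transformed coordinates into each option and compare with the original:
(A) x^2 + y^2 + z^2  ->  (y)^2 + (x)^2 + z^2 = x^2 + y^2 + z^2   [equals x^2 + y^2 + z^2: invariant]
(B) x + 2y + 3z  ->  (y) + 2(x) + 3z = 2x + y + 3z   [differs from x + 2y + 3z: not invariant]
(C) x - y + z  ->  (y) - (x) + z = -x + y + z   [differs from x - y + z: not invariant]
(D) x^2 - y^2 + z^2  ->  (y)^2 - (x)^2 + z^2 = -x^2 + y^2 + z^2   [differs from x^2 - y^2 + z^2: not invariant]

Only option (A), x^2 + y^2 + z^2, is unchanged by the transformation.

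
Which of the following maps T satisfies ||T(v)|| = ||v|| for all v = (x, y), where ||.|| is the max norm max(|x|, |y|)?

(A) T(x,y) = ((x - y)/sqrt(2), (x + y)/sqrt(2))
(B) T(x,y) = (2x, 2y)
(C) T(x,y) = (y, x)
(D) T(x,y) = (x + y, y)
C

A transformation preserves a norm if ||T(v)|| = ||v|| for every v; a single vector where the norm changes rules an option out.

(A) T(x,y) = ((x - y)/sqrt(2), (x + y)/sqrt(2)): v = (1, 0) has norm max(|1|, |0|) = 1, but T(v) = (sqrt(2)/2, sqrt(2)/2) has norm sqrt(2)/2 -- not preserved.
(B) T(x,y) = (2x, 2y): v = (1, 0) has norm max(|1|, |0|) = 1, but T(v) = (2, 0) has norm 2 -- not preserved.
(C) T(x,y) = (y, x): preserves the norm -- it only permutes the coordinates and/or flips signs, which leaves max(|x|, |y|) unchanged.
(D) T(x,y) = (x + y, y): v = (1, 1) has norm max(|1|, |1|) = 1, but T(v) = (2, 1) has norm 2 -- not preserved.

Therefore the answer is (C).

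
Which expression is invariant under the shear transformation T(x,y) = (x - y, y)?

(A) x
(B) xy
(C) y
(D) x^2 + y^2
C

Under the shear T(x,y) = (x - y, y):
Substitute the transformed coordinates into each option and compare with the original:
(A) x  ->  (x - y) = x - y   [differs from x: not invariant]
(B) xy  ->  (x - y)(y) = xy - y^2   [differs from xy: not invariant]
(C) y  ->  (y) = y   [equals y: invariant]
(D) x^2 + y^2  ->  (x - y)^2 + (y)^2 = x^2 - 2xy + 2y^2   [differs from x^2 + y^2: not invariant]

Only option (C), y, is unchanged by the transformation.
A horizontal shear moves points parallel to the x-axis, so the y-coordinate (and any function of y alone) is unchanged.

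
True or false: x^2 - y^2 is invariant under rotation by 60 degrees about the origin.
False

Applying rotation by 60 degrees: x' = x*cos(60 degrees) - y*sin(60 degrees) = x/2 - sqrt(3)y/2, y' = x*sin(60 degrees) + y*cos(60 degrees) = sqrt(3)x/2 + y/2

Substituting into x^2 - y^2:
(x/2 - sqrt(3)y/2)^2 - (sqrt(3)x/2 + y/2)^2
= -x^2/2 - sqrt(3)xy + y^2/2

This differs from the original expression x^2 - y^2, so it is NOT invariant.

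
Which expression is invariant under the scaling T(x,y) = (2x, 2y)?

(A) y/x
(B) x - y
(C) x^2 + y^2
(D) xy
A

Under the uniform scaling T(x,y) = (2x, 2y):
Substitute the transformed coordinates into each option and compare with the original:
(A) y/x  ->  (2y)/(2x) = y/x   [equals y/x: invariant]
(B) x - y  ->  (2x) - (2y) = 2x - 2y   [differs from x - y: not invariant]
(C) x^2 + y^2  ->  (2x)^2 + (2y)^2 = 4x^2 + 4y^2   [differs from x^2 + y^2: not invariant]
(D) xy  ->  (2x)(2y) = 4xy   [differs from xy: not invariant]

Only option (A), y/x, is unchanged by the transformation.
The common factor 2 cancels in a ratio of coordinates, while sums, products and sums of squares pick up factors of 2 or 4.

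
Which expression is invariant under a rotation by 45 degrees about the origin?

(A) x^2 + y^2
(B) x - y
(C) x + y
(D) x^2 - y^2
A

A rotation by 45 degrees sends (x, y) to (sqrt(2)x/2 - sqrt(2)y/2, sqrt(2)x/2 + sqrt(2)y/2).
Substitute the transformed coordinates into each option and compare with the original:
(A) x^2 + y^2  ->  (sqrt(2)x/2 - sqrt(2)y/2)^2 + (sqrt(2)x/2 + sqrt(2)y/2)^2 = x^2 + y^2   [equals x^2 + y^2: invariant]
(B) x - y  ->  (sqrt(2)x/2 - sqrt(2)y/2) - (sqrt(2)x/2 + sqrt(2)y/2) = -sqrt(2)y   [differs from x - y: not invariant]
(C) x + y  ->  (sqrt(2)x/2 - sqrt(2)y/2) + (sqrt(2)x/2 + sqrt(2)y/2) = sqrt(2)x   [differs from x + y: not invariant]
(D) x^2 - y^2  ->  (sqrt(2)x/2 - sqrt(2)y/2)^2 - (sqrt(2)x/2 + sqrt(2)y/2)^2 = -2xy   [differs from x^2 - y^2: not invariant]

Only option (A), x^2 + y^2, is unchanged by the transformation.
Geometrically, x^2 + y^2 is the squared distance from the origin, which every rotation about the origin preserves.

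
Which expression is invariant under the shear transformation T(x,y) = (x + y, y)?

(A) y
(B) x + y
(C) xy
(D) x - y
A

Under the shear T(x,y) = (x + y, y):
Substitute the transformed coordinates into each option and compare with the original:
(A) y  ->  (y) = y   [equals y: invariant]
(B) x + y  ->  (x + y) + (y) = x + 2y   [differs from x + y: not invariant]
(C) xy  ->  (x + y)(y) = xy + y^2   [differs from xy: not invariant]
(D) x - y  ->  (x + y) - (y) = x   [differs from x - y: not invariant]

Only option (A), y, is unchanged by the transformation.
A horizontal shear moves points parallel to the x-axis, so the y-coordinate (and any function of y alone) is unchanged.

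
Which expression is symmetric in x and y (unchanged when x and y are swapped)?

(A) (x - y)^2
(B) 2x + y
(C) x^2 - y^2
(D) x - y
A

A symmetric expression is unchanged when the variables are permuted; here the transformation to test is the swap (x, y) -> (y, x).
Substitute the transformed coordinates into each option and compare with the original:
(A) (x - y)^2  ->  ((y) - (x))^2 = x^2 - 2xy + y^2   [equals (x - y)^2: invariant]
(B) 2x + y  ->  2(y) + (x) = x + 2y   [differs from 2x + y: not invariant]
(C) x^2 - y^2  ->  (y)^2 - (x)^2 = -x^2 + y^2   [differs from x^2 - y^2: not invariant]
(D) x - y  ->  (y) - (x) = -x + y   [differs from x - y: not invariant]

Only option (A), (x - y)^2, is unchanged by the transformation.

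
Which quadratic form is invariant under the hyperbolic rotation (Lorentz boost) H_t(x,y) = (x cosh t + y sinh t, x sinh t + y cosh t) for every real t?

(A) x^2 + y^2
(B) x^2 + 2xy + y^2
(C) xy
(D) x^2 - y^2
D

Write x' = x cosh t + y sinh t, y' = x sinh t + y cosh t and substitute into each option:
(A) x^2 + y^2: (x cosh t + y sinh t)^2 + (x sinh t + y cosh t)^2 = (x^2 + y^2)(cosh^2 t + sinh^2 t) + 4xy sinh t cosh t = (x^2 + y^2) cosh 2t + 2xy sinh 2t   [not invariant for t != 0]
(B) x^2 + 2xy + y^2: (x' + y')^2 with x' + y' = (x + y)(cosh t + sinh t) = (x + y)e^t, so it becomes (x + y)^2 e^(2t)   [not invariant for t != 0]
(C) xy: (x cosh t + y sinh t)(x sinh t + y cosh t) = xy(cosh^2 t + sinh^2 t) + (x^2 + y^2) sinh t cosh t = xy cosh 2t + (x^2 + y^2)(sinh 2t)/2   [not invariant for t != 0]
(D) x^2 - y^2: (x cosh t + y sinh t)^2 - (x sinh t + y cosh t)^2 = x^2(cosh^2 t - sinh^2 t) + 2xy(cosh t sinh t - sinh t cosh t) + y^2(sinh^2 t - cosh^2 t) = x^2 - y^2   [invariant, using cosh^2 t - sinh^2 t = 1]

Only (D) x^2 - y^2 is unchanged; it is the Minkowski form preserved by Lorentz boosts, just as x^2 + y^2 is preserved by ordinary rotations.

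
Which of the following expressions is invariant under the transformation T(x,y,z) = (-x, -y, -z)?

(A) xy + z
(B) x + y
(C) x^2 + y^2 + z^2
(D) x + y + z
C

Apply T(x,y,z) = (-x, -y, -z) to each option, i.e. replace (x, y, z) by the transformed coordinates.
Substitute the transformed coordinates into each option and compare with the original:
(A) xy + z  ->  (-x)(-y) + (-z) = xy - z   [differs from xy + z: not invariant]
(B) x + y  ->  (-x) + (-y) = -x - y   [differs from x + y: not invariant]
(C) x^2 + y^2 + z^2  ->  (-x)^2 + (-y)^2 + (-z)^2 = x^2 + y^2 + z^2   [equals x^2 + y^2 + z^2: invariant]
(D) x + y + z  ->  (-x) + (-y) + (-z) = -x - y - z   [differs from x + y + z: not invariant]

Only option (C), x^2 + y^2 + z^2, is unchanged by the transformation.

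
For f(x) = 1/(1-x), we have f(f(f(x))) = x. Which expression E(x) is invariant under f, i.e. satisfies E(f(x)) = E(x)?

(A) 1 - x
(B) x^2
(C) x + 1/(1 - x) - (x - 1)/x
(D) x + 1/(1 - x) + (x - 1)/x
D

Replace x by f(x) = 1/(1 - x) in each option and simplify. As a quick numerical cross-check, also compare E(5) with E(f(5)) = E(-1/4).

(A) 1 - x  ->  1 - (1/(1 - x)) = x/(x - 1); check: E(5) = -4 but E(-1/4) = 5/4.   [not invariant]
(B) x^2  ->  (1/(1 - x))^2 = (x - 1)^(-2); check: E(5) = 25 but E(-1/4) = 1/16.   [not invariant]
(C) x + 1/(1 - x) - (x - 1)/x  ->  (1/(1 - x)) + 1/(1 - (1/(1 - x))) - ((1/(1 - x)) - 1)/(1/(1 - x)) = (x^2(1 - x) - x + (x - 1)^2)/(x(x - 1)); check: E(5) = 79/20 but E(-1/4) = -89/20.   [not invariant]
(D) x + 1/(1 - x) + (x - 1)/x  ->  (1/(1 - x)) + 1/(1 - (1/(1 - x))) + ((1/(1 - x)) - 1)/(1/(1 - x)), which simplifies back to x + 1/(1 - x) + (x - 1)/x; check: E(5) = 111/20, E(-1/4) = 111/20.   [invariant]

Only (D) is unchanged. Indeed f(f(x)) = 1/(1 - 1/(1-x)) = (1-x)/(-x) = (x-1)/x, so E(x) = x + f(x) + f(f(x)) is the sum over the whole 3-cycle; applying f just permutes the three terms cyclically (x -> f(x) -> f(f(x)) -> x), leaving the sum unchanged.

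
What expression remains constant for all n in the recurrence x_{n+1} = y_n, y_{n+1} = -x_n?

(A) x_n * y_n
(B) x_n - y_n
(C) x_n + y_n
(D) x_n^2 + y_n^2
D

For the recurrence x_{n+1} = y_n, y_{n+1} = -x_n:

x_{n+1}^2 + y_{n+1}^2 = y_n^2 + (-x_n)^2 = x_n^2 + y_n^2
The sum of squares is conserved (like energy in a harmonic oscillator).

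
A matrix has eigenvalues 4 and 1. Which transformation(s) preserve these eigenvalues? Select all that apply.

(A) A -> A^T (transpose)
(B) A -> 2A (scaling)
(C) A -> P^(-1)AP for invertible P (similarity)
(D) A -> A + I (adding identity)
A and C

Eigenvalues are preserved by:
1. Similarity transformations: A -> P^(-1)AP (same characteristic polynomial)
2. Transpose: A^T has the same eigenvalues as A

Eigenvalues are NOT preserved by:
- Adding identity: eigenvalues become 4+1, 1+1
- Scaling: eigenvalues become 8, 2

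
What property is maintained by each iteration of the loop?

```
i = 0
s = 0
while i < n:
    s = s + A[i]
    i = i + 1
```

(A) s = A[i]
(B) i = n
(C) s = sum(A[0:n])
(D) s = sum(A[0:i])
D

A loop invariant must hold before the first iteration and be re-established by every execution of the body.

(D) s = sum(A[0:i]): Initially i = 0 and s = 0 = sum of the empty slice A[0:0]. If s = sum(A[0:i]) holds at the top of an iteration, the body sets s to sum(A[0:i]) + A[i] = sum(A[0:i+1]) and then i to i+1, so s = sum(A[0:i]) holds again. At exit i = n, giving s = sum(A[0:n]).

The other options fail:
(A) s = A[i]: after the first iteration s = A[0] but i = 1, so s = A[i] compares s with the wrong element (and fails in general).
(B) i = n: false initially (i = 0); it is the exit condition, not an invariant.
(C) s = sum(A[0:n]): false before the loop (s = 0, not the full sum) -- it only becomes true at exit.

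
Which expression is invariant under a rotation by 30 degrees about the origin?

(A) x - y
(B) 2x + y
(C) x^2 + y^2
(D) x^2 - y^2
C

A rotation by 30 degrees sends (x, y) to (sqrt(3)x/2 - y/2, x/2 + sqrt(3)y/2).
Substitute the transformed coordinates into each option and compare with the original:
(A) x - y  ->  (sqrt(3)x/2 - y/2) - (x/2 + sqrt(3)y/2) = -x/2 + sqrt(3)x/2 - sqrt(3)y/2 - y/2   [differs from x - y: not invariant]
(B) 2x + y  ->  2(sqrt(3)x/2 - y/2) + (x/2 + sqrt(3)y/2) = x/2 + sqrt(3)x - y + sqrt(3)y/2   [differs from 2x + y: not invariant]
(C) x^2 + y^2  ->  (sqrt(3)x/2 - y/2)^2 + (x/2 + sqrt(3)y/2)^2 = x^2 + y^2   [equals x^2 + y^2: invariant]
(D) x^2 - y^2  ->  (sqrt(3)x/2 - y/2)^2 - (x/2 + sqrt(3)y/2)^2 = x^2/2 - sqrt(3)xy - y^2/2   [differs from x^2 - y^2: not invariant]

Only option (C), x^2 + y^2, is unchanged by the transformation.
Geometrically, x^2 + y^2 is the squared distance from the origin, which every rotation about the origin preserves.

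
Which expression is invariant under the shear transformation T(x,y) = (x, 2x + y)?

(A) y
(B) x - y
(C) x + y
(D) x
D

Under the shear T(x,y) = (x, 2x + y):
Substitute the transformed coordinates into each option and compare with the original:
(A) y  ->  (2x + y) = 2x + y   [differs from y: not invariant]
(B) x - y  ->  (x) - (2x + y) = -x - y   [differs from x - y: not invariant]
(C) x + y  ->  (x) + (2x + y) = 3x + y   [differs from x + y: not invariant]
(D) x  ->  (x) = x   [equals x: invariant]

Only option (D), x, is unchanged by the transformation.
A vertical shear moves points parallel to the y-axis, so the x-coordinate (and any function of x alone) is unchanged.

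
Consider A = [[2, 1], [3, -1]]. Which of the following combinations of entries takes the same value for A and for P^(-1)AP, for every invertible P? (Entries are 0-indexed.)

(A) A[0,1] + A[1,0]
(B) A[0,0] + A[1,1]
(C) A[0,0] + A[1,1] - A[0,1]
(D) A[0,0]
B

A[0,0] + A[1,1] is the trace of A. By the cyclic property of the trace, tr(P^(-1)AP) = tr(APP^(-1)) = tr(A), so it is the same for every matrix similar to A.

The other combinations are not similarity invariants. For example, take P = [[1, 2], [0, 1]] (det P = 1), so P^(-1) = [[1, -2], [0, 1]] and
B = P^(-1)AP = [[-4, -5], [3, 5]].
Evaluating each option on A and on B:
(A) A[0,1] + A[1,0]: 4 for A, -2 for B -> changes
(B) A[0,0] + A[1,1]: 1 for A, 1 for B -> unchanged
(C) A[0,0] + A[1,1] - A[0,1]: 0 for A, 6 for B -> changes
(D) A[0,0]: 2 for A, -4 for B -> changes

Only (B) A[0,0] + A[1,1] = 1 survives (and it does so for every P, not just this one), so it is the invariant.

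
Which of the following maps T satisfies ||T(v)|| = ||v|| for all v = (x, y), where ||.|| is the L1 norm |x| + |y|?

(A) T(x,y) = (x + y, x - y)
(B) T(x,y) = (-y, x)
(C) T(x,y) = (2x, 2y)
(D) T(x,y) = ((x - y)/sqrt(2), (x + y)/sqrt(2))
B

A transformation preserves a norm if ||T(v)|| = ||v|| for every v; a single vector where the norm changes rules an option out.

(A) T(x,y) = (x + y, x - y): v = (1, 0) has norm |1| + |0| = 1, but T(v) = (1, 1) has norm 2 -- not preserved.
(B) T(x,y) = (-y, x): preserves the norm -- it only permutes the coordinates and/or flips signs, which leaves |x| + |y| unchanged.
(C) T(x,y) = (2x, 2y): v = (1, 0) has norm |1| + |0| = 1, but T(v) = (2, 0) has norm 2 -- not preserved.
(D) T(x,y) = ((x - y)/sqrt(2), (x + y)/sqrt(2)): v = (1, 0) has norm |1| + |0| = 1, but T(v) = (sqrt(2)/2, sqrt(2)/2) has norm sqrt(2) -- not preserved.

Therefore the answer is (B).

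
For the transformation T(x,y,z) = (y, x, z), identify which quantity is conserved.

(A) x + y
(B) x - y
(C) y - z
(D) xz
A

Apply T(x,y,z) = (y, x, z) to each option, i.e. replace (x, y, z) by the transformed coordinates.
Substitute the transformed coordinates into each option and compare with the original:
(A) x + y  ->  (y) + (x) = x + y   [equals x + y: invariant]
(B) x - y  ->  (y) - (x) = -x + y   [differs from x - y: not invariant]
(C) y - z  ->  (x) - (z) = x - z   [differs from y - z: not invariant]
(D) xz  ->  (y)(z) = yz   [differs from xz: not invariant]

Only option (A), x + y, is unchanged by the transformation.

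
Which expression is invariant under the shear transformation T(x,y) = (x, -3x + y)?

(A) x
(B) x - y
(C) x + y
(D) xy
A

Under the shear T(x,y) = (x, -3x + y):
Substitute the transformed coordinates into each option and compare with the original:
(A) x  ->  (x) = x   [equals x: invariant]
(B) x - y  ->  (x) - (-3x + y) = 4x - y   [differs from x - y: not invariant]
(C) x + y  ->  (x) + (-3x + y) = -2x + y   [differs from x + y: not invariant]
(D) xy  ->  (x)(-3x + y) = -3x^2 + xy   [differs from xy: not invariant]

Only option (A), x, is unchanged by the transformation.
A vertical shear moves points parallel to the y-axis, so the x-coordinate (and any function of x alone) is unchanged.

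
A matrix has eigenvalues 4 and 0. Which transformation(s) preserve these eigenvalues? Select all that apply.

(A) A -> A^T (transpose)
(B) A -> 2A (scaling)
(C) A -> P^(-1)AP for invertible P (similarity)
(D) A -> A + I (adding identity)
A and C

Eigenvalues are preserved by:
1. Similarity transformations: A -> P^(-1)AP (same characteristic polynomial)
2. Transpose: A^T has the same eigenvalues as A

Eigenvalues are NOT preserved by:
- Adding identity: eigenvalues become 4+1, 0+1
- Scaling: eigenvalues become 8, 0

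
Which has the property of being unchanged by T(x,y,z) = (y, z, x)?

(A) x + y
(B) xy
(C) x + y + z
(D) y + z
C

Apply T(x,y,z) = (y, z, x) to each option, i.e. replace (x, y, z) by the transformed coordinates.
Substitute the transformed coordinates into each option and compare with the original:
(A) x + y  ->  (y) + (z) = y + z   [differs from x + y: not invariant]
(B) xy  ->  (y)(z) = yz   [differs from xy: not invariant]
(C) x + y + z  ->  (y) + (z) + (x) = x + y + z   [equals x + y + z: invariant]
(D) y + z  ->  (z) + (x) = x + z   [differs from y + z: not invariant]

Only option (C), x + y + z, is unchanged by the transformation.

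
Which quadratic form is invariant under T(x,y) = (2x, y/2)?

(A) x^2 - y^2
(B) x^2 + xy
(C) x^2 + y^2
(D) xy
D

T multiplies x by 2 and divides y by 2.
Substitute the transformed coordinates into each option and compare with the original:
(A) x^2 - y^2  ->  (2x)^2 - (y/2)^2 = 4x^2 - y^2/4   [differs from x^2 - y^2: not invariant]
(B) x^2 + xy  ->  (2x)^2 + (2x)(y/2) = 4x^2 + xy   [differs from x^2 + xy: not invariant]
(C) x^2 + y^2  ->  (2x)^2 + (y/2)^2 = 4x^2 + y^2/4   [differs from x^2 + y^2: not invariant]
(D) xy  ->  (2x)(y/2) = xy   [equals xy: invariant]

Only option (D), xy, is unchanged by the transformation.
The factors 2 and 1/2 cancel only in the pure product xy.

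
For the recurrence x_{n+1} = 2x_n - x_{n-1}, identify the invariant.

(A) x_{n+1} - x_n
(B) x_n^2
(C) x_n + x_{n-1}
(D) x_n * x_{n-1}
A

For the recurrence x_{n+1} = 2x_n - x_{n-1}:

If x_{n+1} = 2x_n - x_{n-1}, then:
x_{n+1} - x_n = x_n - x_{n-1}
The first difference is constant throughout the sequence.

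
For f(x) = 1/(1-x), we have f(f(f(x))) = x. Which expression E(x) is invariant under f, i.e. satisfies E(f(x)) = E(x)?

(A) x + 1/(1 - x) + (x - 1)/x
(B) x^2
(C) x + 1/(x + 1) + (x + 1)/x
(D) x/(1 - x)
A

Replace x by f(x) = 1/(1 - x) in each option and simplify. As a quick numerical cross-check, also compare E(5) with E(f(5)) = E(-1/4).

(A) x + 1/(1 - x) + (x - 1)/x  ->  (1/(1 - x)) + 1/(1 - (1/(1 - x))) + ((1/(1 - x)) - 1)/(1/(1 - x)), which simplifies back to x + 1/(1 - x) + (x - 1)/x; check: E(5) = 111/20, E(-1/4) = 111/20.   [invariant]
(B) x^2  ->  (1/(1 - x))^2 = (x - 1)^(-2); check: E(5) = 25 but E(-1/4) = 1/16.   [not invariant]
(C) x + 1/(x + 1) + (x + 1)/x  ->  (1/(1 - x)) + 1/((1/(1 - x)) + 1) + ((1/(1 - x)) + 1)/(1/(1 - x)) = (-x^3 + 6x^2 - 11x + 7)/(x^2 - 3x + 2); check: E(5) = 191/30 but E(-1/4) = -23/12.   [not invariant]
(D) x/(1 - x)  ->  (1/(1 - x))/(1 - (1/(1 - x))) = -1/x; check: E(5) = -5/4 but E(-1/4) = -1/5.   [not invariant]

Only (A) is unchanged. Indeed f(f(x)) = 1/(1 - 1/(1-x)) = (1-x)/(-x) = (x-1)/x, so E(x) = x + f(x) + f(f(x)) is the sum over the whole 3-cycle; applying f just permutes the three terms cyclically (x -> f(x) -> f(f(x)) -> x), leaving the sum unchanged.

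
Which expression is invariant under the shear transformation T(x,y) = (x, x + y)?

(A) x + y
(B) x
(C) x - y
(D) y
B

Under the shear T(x,y) = (x, x + y):
Substitute the transformed coordinates into each option and compare with the original:
(A) x + y  ->  (x) + (x + y) = 2x + y   [differs from x + y: not invariant]
(B) x  ->  (x) = x   [equals x: invariant]
(C) x - y  ->  (x) - (x + y) = -y   [differs from x - y: not invariant]
(D) y  ->  (x + y) = x + y   [differs from y: not invariant]

Only option (B), x, is unchanged by the transformation.
A vertical shear moves points parallel to the y-axis, so the x-coordinate (and any function of x alone) is unchanged.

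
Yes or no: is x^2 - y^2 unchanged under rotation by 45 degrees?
No

Applying rotation by 45 degrees: x' = x*cos(45 degrees) - y*sin(45 degrees) = sqrt(2)x/2 - sqrt(2)y/2, y' = x*sin(45 degrees) + y*cos(45 degrees) = sqrt(2)x/2 + sqrt(2)y/2

Substituting into x^2 - y^2:
(sqrt(2)x/2 - sqrt(2)y/2)^2 - (sqrt(2)x/2 + sqrt(2)y/2)^2
= -2xy

This differs from the original expression x^2 - y^2, so it is NOT invariant.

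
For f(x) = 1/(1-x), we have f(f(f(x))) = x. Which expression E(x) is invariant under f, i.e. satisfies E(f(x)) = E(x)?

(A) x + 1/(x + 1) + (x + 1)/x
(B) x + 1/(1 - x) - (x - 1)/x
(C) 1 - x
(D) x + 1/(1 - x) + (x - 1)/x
D

Replace x by f(x) = 1/(1 - x) in each option and simplify. As a quick numerical cross-check, also compare E(4) with E(f(4)) = E(-1/3).

(A) x + 1/(x + 1) + (x + 1)/x  ->  (1/(1 - x)) + 1/((1/(1 - x)) + 1) + ((1/(1 - x)) + 1)/(1/(1 - x)) = (-x^3 + 6x^2 - 11x + 7)/(x^2 - 3x + 2); check: E(4) = 109/20 but E(-1/3) = -5/6.   [not invariant]
(B) x + 1/(1 - x) - (x - 1)/x  ->  (1/(1 - x)) + 1/(1 - (1/(1 - x))) - ((1/(1 - x)) - 1)/(1/(1 - x)) = (x^2(1 - x) - x + (x - 1)^2)/(x(x - 1)); check: E(4) = 35/12 but E(-1/3) = -43/12.   [not invariant]
(C) 1 - x  ->  1 - (1/(1 - x)) = x/(x - 1); check: E(4) = -3 but E(-1/3) = 4/3.   [not invariant]
(D) x + 1/(1 - x) + (x - 1)/x  ->  (1/(1 - x)) + 1/(1 - (1/(1 - x))) + ((1/(1 - x)) - 1)/(1/(1 - x)), which simplifies back to x + 1/(1 - x) + (x - 1)/x; check: E(4) = 53/12, E(-1/3) = 53/12.   [invariant]

Only (D) is unchanged. Indeed f(f(x)) = 1/(1 - 1/(1-x)) = (1-x)/(-x) = (x-1)/x, so E(x) = x + f(x) + f(f(x)) is the sum over the whole 3-cycle; applying f just permutes the three terms cyclically (x -> f(x) -> f(f(x)) -> x), leaving the sum unchanged.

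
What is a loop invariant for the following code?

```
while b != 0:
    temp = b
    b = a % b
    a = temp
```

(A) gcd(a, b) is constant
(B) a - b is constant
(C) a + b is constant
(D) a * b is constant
A

A loop invariant must hold before the first iteration and be re-established by every execution of the body.

(A) gcd(a, b) is constant: One iteration replaces (a, b) by (b, a mod b). Since a mod b = a - q*b for an integer q, any common divisor of a and b divides b and a mod b, and conversely; hence gcd(b, a mod b) = gcd(a, b). For instance (31, 6) -> (6, 1) keeps gcd = 1. At exit b = 0 and a = gcd of the original inputs.

The other options fail:
(B) a - b is constant: e.g. (a, b) = (31, 6) -> (6, 1): the difference goes from 25 to 5.
(C) a + b is constant: e.g. (a, b) = (31, 6) -> (6, 1): the sum goes from 37 to 7.
(D) a * b is constant: e.g. (a, b) = (31, 6) -> (6, 1): the product goes from 186 to 6.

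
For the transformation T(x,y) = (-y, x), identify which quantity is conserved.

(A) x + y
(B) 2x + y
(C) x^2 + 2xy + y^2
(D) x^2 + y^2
D

An expression E(x,y) is invariant under T if E(T(x,y)) = E(x,y). Here T(x,y) = (-y, x).
Substitute the transformed coordinates into each option and compare with the original:
(A) x + y  ->  (-y) + (x) = x - y   [differs from x + y: not invariant]
(B) 2x + y  ->  2(-y) + (x) = x - 2y   [differs from 2x + y: not invariant]
(C) x^2 + 2xy + y^2  ->  (-y)^2 + 2(-y)(x) + (x)^2 = x^2 - 2xy + y^2   [differs from x^2 + 2xy + y^2: not invariant]
(D) x^2 + y^2  ->  (-y)^2 + (x)^2 = x^2 + y^2   [equals x^2 + y^2: invariant]

Only option (D), x^2 + y^2, is unchanged by the transformation.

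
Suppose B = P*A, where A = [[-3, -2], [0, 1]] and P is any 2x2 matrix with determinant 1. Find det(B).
-3

By the multiplicative property of determinants, det(B) = det(P*A) = det(P) * det(A) = det(A),
so the determinant is invariant under multiplication by any determinant-1 matrix; we just need det(A).

det(A) = (-3)(1) - (-2)(0) = -3 - 0 = -3

Therefore det(B) = 1 * (-3) = -3.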